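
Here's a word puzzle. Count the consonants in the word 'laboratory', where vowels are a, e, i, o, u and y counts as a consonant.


Consonants in 'laboratory': l, b, r, t, r, y = 6 consonants.

6


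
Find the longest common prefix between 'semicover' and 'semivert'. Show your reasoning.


Compare from the start: 4 characters match: 'semi'. Mismatch at position 5: 'c' vs 'v'.

semi


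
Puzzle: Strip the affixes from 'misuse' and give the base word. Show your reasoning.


Remove prefix 'mis' from 'misuse' to get root 'use'.

use


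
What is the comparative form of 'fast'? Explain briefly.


Apply comparative formation (add -er): 'fast' -> 'faster'.

faster


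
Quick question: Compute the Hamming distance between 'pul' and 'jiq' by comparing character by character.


Alignment:
Position 1: 'p' vs 'j' = DIFFER
Position 2: 'u' vs 'i' = DIFFER
Position 3: 'l' vs 'q' = DIFFER
Total differences: 3

3


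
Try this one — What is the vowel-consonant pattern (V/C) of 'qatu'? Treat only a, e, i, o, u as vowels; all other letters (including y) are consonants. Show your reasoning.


Letter mapping: q = C, a = V, t = C, u = V.

CVCV


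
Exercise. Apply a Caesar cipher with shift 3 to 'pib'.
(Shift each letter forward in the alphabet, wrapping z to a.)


Shift each letter by 3: p -> s, i -> l, b -> e. Result: 'sle'.

sle


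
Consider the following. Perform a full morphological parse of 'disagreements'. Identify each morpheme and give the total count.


Step 1: Identify prefix: 'dis' (meaning: not/apart)
Step 2: Identify root: 'agree'
Step 3: Identify suffix(es): 'ment, s'
Decomposition: dis- (prefix: not/apart) + agree (root) + -ment (suffix: action/result) + -s (plural)
Total morphemes: 4

4 morphemes (dis- (prefix: not/apart) + agree (root) + -ment (suffix: action/result) + -s (plural))


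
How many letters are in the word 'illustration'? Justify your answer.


Spell out 'illustration' and number each letter: i(1), l(2), l(3), u(4), s(5), t(6), r(7), a(8), t(9), i(10), o(11), n(12). Total: 12 letters.

12


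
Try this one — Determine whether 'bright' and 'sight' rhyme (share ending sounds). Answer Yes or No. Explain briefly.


Rime (stressed vowel + following sounds) of 'bright': -ight = /aɪt/
Rime of 'sight': -ight = /aɪt/
/aɪt/ and /aɪt/ are the same ending sound, so the words rhyme.

Yes


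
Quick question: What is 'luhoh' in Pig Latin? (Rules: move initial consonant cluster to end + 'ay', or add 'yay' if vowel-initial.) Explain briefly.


'luhoh': move consonant cluster 'l' to end and add 'ay': 'uhohlay'.

uhohlay


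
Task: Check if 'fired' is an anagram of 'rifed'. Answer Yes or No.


Sorted letters of 'fired': 'defir'
Sorted letters of 'rifed': 'defir'
They match.

Yes


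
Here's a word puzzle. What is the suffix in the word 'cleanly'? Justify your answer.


The word 'cleanly' = 'clean' (root) + '-ly' (suffix). The suffix is '-ly'.

ly


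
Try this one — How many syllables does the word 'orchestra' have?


Break 'orchestra' into syllables: or-ches-tra -> or | ches | tra = 3 syllables

3 syllables


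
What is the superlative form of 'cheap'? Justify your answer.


Apply superlative formation (add -est): 'cheap' -> 'cheapest'.

cheapest


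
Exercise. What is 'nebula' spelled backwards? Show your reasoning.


Reverse 'nebula' character by character: 'aluben'.

aluben


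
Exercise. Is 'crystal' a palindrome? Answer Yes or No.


Forward: 'crystal'
Reversed: 'latsyrc'
They differ.

No


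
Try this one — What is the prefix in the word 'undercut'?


The word 'undercut' = 'under' (prefix) + 'cut' (root). The prefix is 'under'.

under


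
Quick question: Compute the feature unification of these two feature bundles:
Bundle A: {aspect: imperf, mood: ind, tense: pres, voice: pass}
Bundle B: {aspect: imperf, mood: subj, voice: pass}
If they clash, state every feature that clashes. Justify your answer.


Compare features:
aspect: A=imperf vs B=imperf -> unified: imperf
mood: A=ind vs B=subj -> CLASH
tense: A=pres vs B=_ -> unified: pres
voice: A=pass vs B=pass -> unified: pass
Clash detected on feature 'mood' (ind vs subj); unification fails.

CLASH on 'mood' (ind vs subj)


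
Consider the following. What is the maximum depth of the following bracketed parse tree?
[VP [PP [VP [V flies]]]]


Count bracket nesting levels:
'[' at pos 0: depth = 1
'[' at pos 4: depth = 2
'[' at pos 8: depth = 3
'[' at pos 12: depth = 4
Maximum depth reached: 4

4


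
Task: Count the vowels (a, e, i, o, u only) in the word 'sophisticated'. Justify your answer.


Vowels in 'sophisticated': o, i, i, a, e = 5 vowels.

5


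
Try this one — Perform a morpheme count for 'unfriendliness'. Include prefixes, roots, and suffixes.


Decomposition: un- (prefix) + friend (root) + -ly (suffix) + -ness (suffix) = 4 morpheme(s)

4 morphemes


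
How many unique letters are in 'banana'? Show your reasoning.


Unique letters in 'banana': {a, b, n} = 3 distinct letters.

3


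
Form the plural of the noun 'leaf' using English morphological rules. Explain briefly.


Apply rule: Change -f to -ves. 'leaf' becomes 'leaves'.

leaves


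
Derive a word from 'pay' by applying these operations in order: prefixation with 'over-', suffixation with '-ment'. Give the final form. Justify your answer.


Step 1: Add prefix 'over-' to 'pay' = 'overpay'
Step 2: Add suffix '-ment' to 'overpay' = 'overpayment'

overpayment


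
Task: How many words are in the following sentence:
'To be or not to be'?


Split into words: To | be | or | not | to | be = 6 words.

6


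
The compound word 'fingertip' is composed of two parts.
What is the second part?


Split 'fingertip' into 'finger' + 'tip'. The second part is 'tip'.

tip


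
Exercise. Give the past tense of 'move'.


Apply rule: Add -d (word ends in -e). 'move' becomes 'moved'.

moved


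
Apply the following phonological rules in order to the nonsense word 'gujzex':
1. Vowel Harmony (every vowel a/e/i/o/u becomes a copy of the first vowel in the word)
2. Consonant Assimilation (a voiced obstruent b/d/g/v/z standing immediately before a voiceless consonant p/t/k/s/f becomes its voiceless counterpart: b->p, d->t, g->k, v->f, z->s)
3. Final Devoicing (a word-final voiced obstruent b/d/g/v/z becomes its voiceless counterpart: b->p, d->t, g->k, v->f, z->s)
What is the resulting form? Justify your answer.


Starting form: 'gujzex'
Rule 1: Vowel Harmony: all vowels become 'u' (matching first vowel). 'gujzex' -> 'gujzux'
Rule 2: Consonant Assimilation: no voiced obstruent (b/d/g/v/z) stands immediately before a voiceless consonant (p/t/k/s/f). No change.
Rule 3: Final Devoicing: final consonant 'x' is not one of the voiced obstruents b/d/g/v/z. No change.
Final form: 'gujzux'

gujzux


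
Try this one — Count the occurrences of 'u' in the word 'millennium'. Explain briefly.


Letter 'u' in 'millennium': found at position(s) 9 = 1 occurrence(s).

1


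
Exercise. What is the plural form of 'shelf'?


Apply rule: Change -f to -ves. 'shelf' becomes 'shelves'.

shelves


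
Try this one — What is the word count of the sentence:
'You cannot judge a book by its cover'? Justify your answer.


Split into words: You | cannot | judge | a | book | by | its | cover = 8 words.

8


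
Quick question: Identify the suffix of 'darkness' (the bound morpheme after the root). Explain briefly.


The word 'darkness' = 'dark' (root) + '-ness' (suffix). The suffix is '-ness'.

ness


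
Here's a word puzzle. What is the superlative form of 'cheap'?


Apply superlative formation (add -est): 'cheap' -> 'cheapest'.

cheapest


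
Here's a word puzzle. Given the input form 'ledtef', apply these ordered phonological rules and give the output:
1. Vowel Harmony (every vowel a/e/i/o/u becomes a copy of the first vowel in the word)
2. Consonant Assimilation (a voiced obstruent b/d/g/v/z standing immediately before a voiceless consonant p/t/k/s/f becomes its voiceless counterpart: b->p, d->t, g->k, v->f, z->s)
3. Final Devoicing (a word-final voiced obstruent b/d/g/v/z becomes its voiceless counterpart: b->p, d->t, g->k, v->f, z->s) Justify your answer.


Starting form: 'ledtef'
Rule 1: Vowel Harmony: all vowels already match. No change.
Rule 2: Consonant Assimilation: voiced obstruent before voiceless consonant becomes voiceless ('dt' -> 'tt'). 'ledtef' -> 'lettef'
Rule 3: Final Devoicing: final consonant 'f' is not one of the voiced obstruents b/d/g/v/z. No change.
Final form: 'lettef'

lettef


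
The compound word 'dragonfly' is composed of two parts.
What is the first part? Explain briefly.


Split 'dragonfly' into 'dragon' + 'fly'. The first part is 'dragon'.

dragon


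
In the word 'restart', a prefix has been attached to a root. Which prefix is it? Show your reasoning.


The word 'restart' = 're' (prefix) + 'start' (root). The prefix is 're'.

re


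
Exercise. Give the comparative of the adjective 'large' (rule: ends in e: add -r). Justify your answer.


Apply comparative formation (ends in e: add -r): 'large' -> 'larger'.

larger


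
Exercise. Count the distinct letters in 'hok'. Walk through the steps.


Unique letters in 'hok': {h, k, o} = 3 distinct letters.

3


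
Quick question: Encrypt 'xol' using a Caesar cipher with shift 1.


Shift each letter by 1: x -> y, o -> p, l -> m. Result: 'ypm'.

ypm


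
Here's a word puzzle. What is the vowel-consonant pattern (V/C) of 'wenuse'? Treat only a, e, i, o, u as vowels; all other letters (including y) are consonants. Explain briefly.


Letter mapping: w = C, e = V, n = C, u = V, s = C, e = V.

CVCVCV


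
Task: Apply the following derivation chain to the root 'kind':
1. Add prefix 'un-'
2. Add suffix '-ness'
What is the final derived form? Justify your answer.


Step 1: Add prefix 'un-' to 'kind' = 'unkind'
Step 2: Add suffix '-ness' to 'unkind' = 'unkindness'

unkindness


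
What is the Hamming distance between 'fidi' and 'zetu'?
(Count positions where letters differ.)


Alignment:
Position 1: 'f' vs 'z' = DIFFER
Position 2: 'i' vs 'e' = DIFFER
Position 3: 'd' vs 't' = DIFFER
Position 4: 'i' vs 'u' = DIFFER
Total differences: 4

4


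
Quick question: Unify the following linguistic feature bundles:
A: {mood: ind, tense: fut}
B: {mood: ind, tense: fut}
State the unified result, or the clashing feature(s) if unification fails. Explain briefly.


Compare features:
mood: A=ind vs B=ind -> unified: ind
tense: A=fut vs B=fut -> unified: fut
No clashes found.

Unified: {mood: ind, tense: fut}


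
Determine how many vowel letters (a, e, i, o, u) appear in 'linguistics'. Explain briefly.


Vowels in 'linguistics': i, u, i, i = 4 vowels.

4


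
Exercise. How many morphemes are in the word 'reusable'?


Decomposition: re- (prefix) + use (root) + -able (suffix) = 3 morpheme(s)

3 morphemes


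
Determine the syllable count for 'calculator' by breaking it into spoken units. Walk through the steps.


Break 'calculator' into syllables: cal-cu-la-tor -> cal | cu | la | tor = 4 syllables

4 syllables


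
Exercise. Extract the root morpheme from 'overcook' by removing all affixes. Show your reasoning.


Remove prefix 'over' from 'overcook' to get root 'cook'.

cook


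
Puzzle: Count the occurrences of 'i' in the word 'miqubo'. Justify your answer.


Letter 'i' in 'miqubo': found at position(s) 2 = 1 occurrence(s).

1


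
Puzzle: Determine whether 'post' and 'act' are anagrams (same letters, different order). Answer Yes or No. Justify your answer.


Sorted letters of 'post': 'opst'
Sorted letters of 'act': 'act'
They do not match.

No


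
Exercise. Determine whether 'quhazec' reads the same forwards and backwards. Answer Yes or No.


Forward: 'quhazec'
Reversed: 'cezahuq'
They differ.

No


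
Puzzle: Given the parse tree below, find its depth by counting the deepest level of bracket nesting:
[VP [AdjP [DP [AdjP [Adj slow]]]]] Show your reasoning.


Count bracket nesting levels:
'[' at pos 0: depth = 1
'[' at pos 4: depth = 2
'[' at pos 10: depth = 3
'[' at pos 14: depth = 4
'[' at pos 20: depth = 5
Maximum depth reached: 5

5


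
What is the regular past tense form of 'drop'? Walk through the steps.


Apply rule: Double final consonant and add -ed. 'drop' becomes 'dropped'.

dropped


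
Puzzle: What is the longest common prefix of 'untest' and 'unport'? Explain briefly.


Compare from the start: 2 characters match: 'un'. Mismatch at position 3: 't' vs 'p'.

un


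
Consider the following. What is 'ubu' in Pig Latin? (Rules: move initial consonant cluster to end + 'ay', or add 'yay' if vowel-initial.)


'ubu' starts with a vowel, so add 'yay': 'ubuyay'.

ubuyay


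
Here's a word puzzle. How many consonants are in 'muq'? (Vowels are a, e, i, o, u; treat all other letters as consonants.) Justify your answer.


Consonants in 'muq': m, q = 2 consonants.

2


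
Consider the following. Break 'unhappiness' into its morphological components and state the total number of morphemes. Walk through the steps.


Step 1: Identify prefix: 'un' (meaning: not/reverse)
Step 2: Identify root: 'happy'
Step 3: Identify suffix(es): 'ness'
Decomposition: un- (prefix: not/reverse) + happy (root) + -ness (suffix: state of)
Total morphemes: 3

3 morphemes (un- (prefix: not/reverse) + happy (root) + -ness (suffix: state of))


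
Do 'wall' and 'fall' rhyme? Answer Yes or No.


Rime (stressed vowel + following sounds) of 'wall': -all = /ɔːl/
Rime of 'fall': -all = /ɔːl/
/ɔːl/ and /ɔːl/ are the same ending sound, so the words rhyme.

Yes


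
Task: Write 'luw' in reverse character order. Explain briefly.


Reverse 'luw' character by character: 'wul'.

wul


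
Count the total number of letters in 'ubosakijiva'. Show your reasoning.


Spell out 'ubosakijiva' and number each letter: u(1), b(2), o(3), s(4), a(5), k(6), i(7), j(8), i(9), v(10), a(11). Total: 11 letters.

11


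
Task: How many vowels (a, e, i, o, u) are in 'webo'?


Vowels in 'webo': e, o = 2 vowels.

2


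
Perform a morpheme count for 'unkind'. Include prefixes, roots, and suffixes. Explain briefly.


Decomposition: un- (prefix) + kind (root) = 2 morpheme(s)

2 morphemes


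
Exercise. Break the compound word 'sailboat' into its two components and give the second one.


Split 'sailboat' into 'sail' + 'boat'. The second part is 'boat'.

boat


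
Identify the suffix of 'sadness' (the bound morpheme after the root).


The word 'sadness' = 'sad' (root) + '-ness' (suffix). The suffix is '-ness'.

ness


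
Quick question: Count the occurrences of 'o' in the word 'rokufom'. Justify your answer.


Letter 'o' in 'rokufom': found at position(s) 2, 6 = 2 occurrence(s).

2


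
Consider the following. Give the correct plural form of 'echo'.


Apply rule: Add -es (consonant + o). 'echo' becomes 'echoes'.

echoes


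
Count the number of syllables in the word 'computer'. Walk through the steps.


Break 'computer' into syllables: com-pu-ter -> com | pu | ter = 3 syllables

3 syllables


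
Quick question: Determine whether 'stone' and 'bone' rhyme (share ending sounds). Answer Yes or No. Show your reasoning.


Rime (stressed vowel + following sounds) of 'stone': -one = /oʊn/
Rime of 'bone': -one = /oʊn/
/oʊn/ and /oʊn/ are the same ending sound, so the words rhyme.

Yes


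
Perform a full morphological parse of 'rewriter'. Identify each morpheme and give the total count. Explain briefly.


Step 1: Identify prefix: 're' (meaning: again)
Step 2: Identify root: 'write'
Step 3: Identify suffix(es): 'er'
Decomposition: re- (prefix: again) + write (root) + -er (suffix: one who)
Total morphemes: 3

3 morphemes (re- (prefix: again) + write (root) + -er (suffix: one who))


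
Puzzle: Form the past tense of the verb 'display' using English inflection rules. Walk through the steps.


Apply rule: Add -ed. 'display' becomes 'displayed'.

displayed


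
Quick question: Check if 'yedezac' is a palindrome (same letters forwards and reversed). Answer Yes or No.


Forward: 'yedezac'
Reversed: 'cazedey'
They differ.

No


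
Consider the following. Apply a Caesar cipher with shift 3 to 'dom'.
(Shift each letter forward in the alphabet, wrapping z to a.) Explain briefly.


Shift each letter by 3: d -> g, o -> r, m -> p. Result: 'grp'.

grp


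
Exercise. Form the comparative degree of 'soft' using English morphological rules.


Apply comparative formation (add -er): 'soft' -> 'softer'.

softer


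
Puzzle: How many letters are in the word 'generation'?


Spell out 'generation' and number each letter: g(1), e(2), n(3), e(4), r(5), a(6), t(7), i(8), o(9), n(10). Total: 10 letters.

10


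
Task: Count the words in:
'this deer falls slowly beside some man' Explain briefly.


Split into words: this | deer | falls | slowly | beside | some | man = 7 words.

7


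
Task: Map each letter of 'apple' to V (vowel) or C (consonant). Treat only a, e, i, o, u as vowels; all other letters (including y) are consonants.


Letter mapping: a = V, p = C, p = C, l = C, e = V.

VCCCV


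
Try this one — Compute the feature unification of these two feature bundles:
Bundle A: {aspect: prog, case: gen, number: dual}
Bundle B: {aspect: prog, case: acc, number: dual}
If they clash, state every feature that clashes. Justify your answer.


Compare features:
aspect: A=prog vs B=prog -> unified: prog
case: A=gen vs B=acc -> CLASH
number: A=dual vs B=dual -> unified: dual
Clash detected on feature 'case' (gen vs acc); unification fails.

CLASH on 'case' (gen vs acc)


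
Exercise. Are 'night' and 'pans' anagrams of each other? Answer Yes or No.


Sorted letters of 'night': 'ghint'
Sorted letters of 'pans': 'anps'
They do not match.

No


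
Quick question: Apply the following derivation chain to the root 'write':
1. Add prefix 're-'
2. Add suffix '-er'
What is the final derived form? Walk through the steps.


Step 1: Add prefix 're-' to 'write' = 'rewrite'
Step 2: Add suffix '-er' to 'rewrite' = 'rewriter'

rewriter


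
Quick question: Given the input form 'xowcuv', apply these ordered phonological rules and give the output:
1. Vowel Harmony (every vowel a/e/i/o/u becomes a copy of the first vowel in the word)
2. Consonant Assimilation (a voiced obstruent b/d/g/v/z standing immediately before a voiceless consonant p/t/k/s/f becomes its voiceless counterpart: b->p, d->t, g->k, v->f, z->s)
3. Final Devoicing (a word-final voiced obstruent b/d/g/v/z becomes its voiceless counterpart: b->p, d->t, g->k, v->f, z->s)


Starting form: 'xowcuv'
Rule 1: Vowel Harmony: all vowels become 'o' (matching first vowel). 'xowcuv' -> 'xowcov'
Rule 2: Consonant Assimilation: no voiced obstruent (b/d/g/v/z) stands immediately before a voiceless consonant (p/t/k/s/f). No change.
Rule 3: Final Devoicing: word-final voiced obstruent 'v' becomes voiceless 'f'. 'xowcov' -> 'xowcof'
Final form: 'xowcof'

xowcof


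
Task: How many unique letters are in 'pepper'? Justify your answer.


Unique letters in 'pepper': {e, p, r} = 3 distinct letters.

3


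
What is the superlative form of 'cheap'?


Apply superlative formation (add -est): 'cheap' -> 'cheapest'.

cheapest


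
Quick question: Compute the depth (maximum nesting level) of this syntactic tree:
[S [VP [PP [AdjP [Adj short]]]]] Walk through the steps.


Count bracket nesting levels:
'[' at pos 0: depth = 1
'[' at pos 3: depth = 2
'[' at pos 7: depth = 3
'[' at pos 11: depth = 4
'[' at pos 17: depth = 5
Maximum depth reached: 5

5


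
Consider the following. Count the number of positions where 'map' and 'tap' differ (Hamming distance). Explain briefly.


Alignment:
Position 1: 'm' vs 't' = DIFFER
Position 2: 'a' vs 'a' = match
Position 3: 'p' vs 'p' = match
Total differences: 1

1


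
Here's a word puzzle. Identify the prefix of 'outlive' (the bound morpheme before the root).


The word 'outlive' = 'out' (prefix) + 'live' (root). The prefix is 'out'.

out


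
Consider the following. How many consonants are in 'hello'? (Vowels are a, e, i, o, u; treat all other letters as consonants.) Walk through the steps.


Consonants in 'hello': h, l, l = 3 consonants.

3


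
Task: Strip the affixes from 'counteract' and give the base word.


Remove prefix 'counter' from 'counteract' to get root 'act'.

act


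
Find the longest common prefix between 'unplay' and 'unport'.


Compare from the start: 3 characters match: 'unp'. Mismatch at position 4: 'l' vs 'o'.

unp


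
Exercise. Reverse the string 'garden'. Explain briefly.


Reverse 'garden' character by character: 'nedrag'.

nedrag


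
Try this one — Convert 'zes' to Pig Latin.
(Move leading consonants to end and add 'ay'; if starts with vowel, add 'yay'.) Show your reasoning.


'zes': move consonant cluster 'z' to end and add 'ay': 'eszay'.

eszay


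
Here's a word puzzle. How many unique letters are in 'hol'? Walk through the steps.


Unique letters in 'hol': {h, l, o} = 3 distinct letters.

3


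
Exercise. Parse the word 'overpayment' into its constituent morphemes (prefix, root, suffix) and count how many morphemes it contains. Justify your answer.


Step 1: Identify prefix: 'over' (meaning: excessively)
Step 2: Identify root: 'pay'
Step 3: Identify suffix(es): 'ment'
Decomposition: over- (prefix: excessively) + pay (root) + -ment (suffix: action/result)
Total morphemes: 3

3 morphemes (over- (prefix: excessively) + pay (root) + -ment (suffix: action/result))


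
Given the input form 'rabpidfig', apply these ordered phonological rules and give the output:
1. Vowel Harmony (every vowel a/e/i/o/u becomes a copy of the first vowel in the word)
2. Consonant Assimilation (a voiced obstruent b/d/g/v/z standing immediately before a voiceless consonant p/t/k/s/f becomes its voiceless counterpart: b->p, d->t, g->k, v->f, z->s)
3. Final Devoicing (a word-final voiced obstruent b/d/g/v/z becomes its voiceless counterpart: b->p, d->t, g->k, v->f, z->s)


Starting form: 'rabpidfig'
Rule 1: Vowel Harmony: all vowels become 'a' (matching first vowel). 'rabpidfig' -> 'rabpadfag'
Rule 2: Consonant Assimilation: voiced obstruent before voiceless consonant becomes voiceless ('bp' -> 'pp', 'df' -> 'tf'). 'rabpadfag' -> 'rappatfag'
Rule 3: Final Devoicing: word-final voiced obstruent 'g' becomes voiceless 'k'. 'rappatfag' -> 'rappatfak'
Final form: 'rappatfak'

rappatfak


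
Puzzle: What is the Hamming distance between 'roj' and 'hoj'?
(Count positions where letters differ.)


Alignment:
Position 1: 'r' vs 'h' = DIFFER
Position 2: 'o' vs 'o' = match
Position 3: 'j' vs 'j' = match
Total differences: 1

1


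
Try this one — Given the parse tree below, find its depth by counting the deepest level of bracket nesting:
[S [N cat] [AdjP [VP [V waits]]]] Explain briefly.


Count bracket nesting levels:
'[' at pos 0: depth = 1
'[' at pos 3: depth = 2
'[' at pos 11: depth = 2
'[' at pos 17: depth = 3
'[' at pos 21: depth = 4
Maximum depth reached: 4

4


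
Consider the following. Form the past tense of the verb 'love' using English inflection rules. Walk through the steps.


Apply rule: Add -d (word ends in -e). 'love' becomes 'loved'.

loved


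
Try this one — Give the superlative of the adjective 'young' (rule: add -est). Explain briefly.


Apply superlative formation (add -est): 'young' -> 'youngest'.

youngest


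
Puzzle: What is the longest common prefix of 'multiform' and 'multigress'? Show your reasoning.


Compare from the start: 5 characters match: 'multi'. Mismatch at position 6: 'f' vs 'g'.

multi


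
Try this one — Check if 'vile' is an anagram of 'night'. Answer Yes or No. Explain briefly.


Sorted letters of 'vile': 'eilv'
Sorted letters of 'night': 'ghint'
They do not match.

No


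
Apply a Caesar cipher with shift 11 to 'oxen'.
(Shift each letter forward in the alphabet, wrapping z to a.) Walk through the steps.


Shift each letter by 11: o -> z, x -> i, e -> p, n -> y. Result: 'zipy'.

zipy


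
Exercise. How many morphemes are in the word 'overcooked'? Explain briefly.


Decomposition: over- (prefix) + cook (root) + -ed (suffix) = 3 morpheme(s)

3 morphemes


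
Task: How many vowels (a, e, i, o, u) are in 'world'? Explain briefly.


Vowels in 'world': o = 1 vowels.

1


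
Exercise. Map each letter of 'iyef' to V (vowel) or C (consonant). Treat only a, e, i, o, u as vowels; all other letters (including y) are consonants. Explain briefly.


Letter mapping: i = V, y = C, e = V, f = C.

VCVC


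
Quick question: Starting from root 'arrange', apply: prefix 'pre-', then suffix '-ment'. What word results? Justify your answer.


Step 1: Add prefix 'pre-' to 'arrange' = 'prearrange'
Step 2: Add suffix '-ment' to 'prearrange' = 'prearrangement'

prearrangement


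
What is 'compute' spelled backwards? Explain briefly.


Reverse 'compute' character by character: 'etupmoc'.

etupmoc


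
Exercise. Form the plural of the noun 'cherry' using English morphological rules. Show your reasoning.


Apply rule: Change -y to -ies (consonant + y). 'cherry' becomes 'cherries'.

cherries


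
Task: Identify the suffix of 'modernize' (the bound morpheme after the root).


The word 'modernize' = 'modern' (root) + '-ize' (suffix). The suffix is '-ize'.

ize


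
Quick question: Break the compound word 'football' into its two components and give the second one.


Split 'football' into 'foot' + 'ball'. The second part is 'ball'.

ball


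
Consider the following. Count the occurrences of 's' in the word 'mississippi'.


Letter 's' in 'mississippi': found at position(s) 3, 4, 6, 7 = 4 occurrence(s).

4


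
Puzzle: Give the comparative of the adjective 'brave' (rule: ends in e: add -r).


Apply comparative formation (ends in e: add -r): 'brave' -> 'braver'.

braver


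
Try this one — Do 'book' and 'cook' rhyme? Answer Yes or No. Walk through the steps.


Rime (stressed vowel + following sounds) of 'book': -ook = /ʊk/
Rime of 'cook': -ook = /ʊk/
/ʊk/ and /ʊk/ are the same ending sound, so the words rhyme.

Yes


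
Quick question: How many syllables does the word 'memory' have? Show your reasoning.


Break 'memory' into syllables: mem-o-ry -> mem | o | ry = 3 syllables

3 syllables


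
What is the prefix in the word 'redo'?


The word 'redo' = 're' (prefix) + 'do' (root). The prefix is 're'.

re


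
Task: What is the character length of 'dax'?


Spell out 'dax' and number each letter: d(1), a(2), x(3). Total: 3 letters.

3


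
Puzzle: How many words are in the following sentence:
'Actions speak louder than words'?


Split into words: Actions | speak | louder | than | words = 5 words.

5


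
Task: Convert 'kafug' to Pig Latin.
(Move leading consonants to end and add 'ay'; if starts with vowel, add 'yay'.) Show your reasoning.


'kafug': move consonant cluster 'k' to end and add 'ay': 'afugkay'.

afugkay


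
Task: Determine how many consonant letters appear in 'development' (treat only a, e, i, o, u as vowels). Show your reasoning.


Consonants in 'development': d, v, l, p, m, n, t = 7 consonants.

7


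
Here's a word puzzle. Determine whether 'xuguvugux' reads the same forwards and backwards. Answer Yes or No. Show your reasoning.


Forward: 'xuguvugux'
Reversed: 'xuguvugux'
They are identical.

Yes


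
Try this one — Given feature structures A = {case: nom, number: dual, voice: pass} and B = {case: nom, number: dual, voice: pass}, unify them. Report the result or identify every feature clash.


Compare features:
case: A=nom vs B=nom -> unified: nom
number: A=dual vs B=dual -> unified: dual
voice: A=pass vs B=pass -> unified: pass
No clashes found.

Unified: {case: nom, number: dual, voice: pass}


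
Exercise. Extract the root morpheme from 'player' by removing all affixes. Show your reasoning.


Remove suffix '-er' from 'player' to get root 'play'.

play


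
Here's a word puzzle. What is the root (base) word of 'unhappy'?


Remove prefix 'un' from 'unhappy' to get root 'happy'.

happy


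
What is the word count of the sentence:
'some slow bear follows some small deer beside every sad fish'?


Split into words: some | slow | bear | follows | some | small | deer | beside | every | sad | fish = 11 words.

11


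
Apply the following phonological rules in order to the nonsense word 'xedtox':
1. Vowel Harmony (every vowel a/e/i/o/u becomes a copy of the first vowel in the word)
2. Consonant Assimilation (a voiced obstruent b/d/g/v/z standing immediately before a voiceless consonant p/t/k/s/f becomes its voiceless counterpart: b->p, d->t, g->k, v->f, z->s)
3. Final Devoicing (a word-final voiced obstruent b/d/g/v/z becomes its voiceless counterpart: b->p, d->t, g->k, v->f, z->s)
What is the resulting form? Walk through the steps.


Starting form: 'xedtox'
Rule 1: Vowel Harmony: all vowels become 'e' (matching first vowel). 'xedtox' -> 'xedtex'
Rule 2: Consonant Assimilation: voiced obstruent before voiceless consonant becomes voiceless ('dt' -> 'tt'). 'xedtex' -> 'xettex'
Rule 3: Final Devoicing: final consonant 'x' is not one of the voiced obstruents b/d/g/v/z. No change.
Final form: 'xettex'

xettex


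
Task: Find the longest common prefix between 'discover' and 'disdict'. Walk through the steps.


Compare from the start: 3 characters match: 'dis'. Mismatch at position 4: 'c' vs 'd'.

dis


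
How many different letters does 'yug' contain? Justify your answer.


Unique letters in 'yug': {g, u, y} = 3 distinct letters.

3


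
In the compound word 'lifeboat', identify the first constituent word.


Split 'lifeboat' into 'life' + 'boat'. The first part is 'life'.

life


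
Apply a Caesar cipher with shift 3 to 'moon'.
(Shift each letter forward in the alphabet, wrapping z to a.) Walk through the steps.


Shift each letter by 3: m -> p, o -> r, o -> r, n -> q. Result: 'prrq'.

prrq


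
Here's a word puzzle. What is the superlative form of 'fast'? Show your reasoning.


Apply superlative formation (add -est): 'fast' -> 'fastest'.

fastest


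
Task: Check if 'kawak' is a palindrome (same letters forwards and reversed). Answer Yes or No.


Forward: 'kawak'
Reversed: 'kawak'
They are identical.

Yes


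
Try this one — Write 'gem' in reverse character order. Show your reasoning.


Reverse 'gem' character by character: 'meg'.

meg


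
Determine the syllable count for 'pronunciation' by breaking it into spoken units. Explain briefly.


Break 'pronunciation' into syllables: pro-nun-ci-a-tion -> pro | nun | ci | a | tion = 5 syllables

5 syllables


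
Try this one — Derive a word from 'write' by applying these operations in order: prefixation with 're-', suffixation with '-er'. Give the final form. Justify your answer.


Step 1: Add prefix 're-' to 'write' = 'rewrite'
Step 2: Add suffix '-er' to 'rewrite' = 'rewriter'

rewriter


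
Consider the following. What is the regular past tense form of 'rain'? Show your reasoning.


Apply rule: Add -ed. 'rain' becomes 'rained'.

rained


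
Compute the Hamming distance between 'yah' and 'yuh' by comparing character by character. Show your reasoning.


Alignment:
Position 1: 'y' vs 'y' = match
Position 2: 'a' vs 'u' = DIFFER
Position 3: 'h' vs 'h' = match
Total differences: 1

1


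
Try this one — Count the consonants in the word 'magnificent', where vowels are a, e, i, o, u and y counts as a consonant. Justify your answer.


Consonants in 'magnificent': m, g, n, f, c, n, t = 7 consonants.

7


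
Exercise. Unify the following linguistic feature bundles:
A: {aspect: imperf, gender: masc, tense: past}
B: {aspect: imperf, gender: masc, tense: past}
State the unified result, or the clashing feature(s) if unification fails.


Compare features:
aspect: A=imperf vs B=imperf -> unified: imperf
gender: A=masc vs B=masc -> unified: masc
tense: A=past vs B=past -> unified: past
No clashes found.

Unified: {aspect: imperf, gender: masc, tense: past}


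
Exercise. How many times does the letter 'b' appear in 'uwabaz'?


Letter 'b' in 'uwabaz': found at position(s) 4 = 1 occurrence(s).

1


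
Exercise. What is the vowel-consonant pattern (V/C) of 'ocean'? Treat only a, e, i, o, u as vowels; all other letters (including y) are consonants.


Letter mapping: o = V, c = C, e = V, a = V, n = C.

VCVVC


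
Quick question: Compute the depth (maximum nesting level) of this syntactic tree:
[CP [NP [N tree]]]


Count bracket nesting levels:
'[' at pos 0: depth = 1
'[' at pos 4: depth = 2
'[' at pos 8: depth = 3
Maximum depth reached: 3

3


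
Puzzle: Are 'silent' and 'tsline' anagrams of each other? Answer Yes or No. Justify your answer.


Sorted letters of 'silent': 'eilnst'
Sorted letters of 'tsline': 'eilnst'
They match.

Yes


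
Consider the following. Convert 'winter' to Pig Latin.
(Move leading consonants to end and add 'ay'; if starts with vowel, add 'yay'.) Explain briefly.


'winter': move consonant cluster 'w' to end and add 'ay': 'interway'.

interway


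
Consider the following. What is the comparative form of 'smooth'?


Apply comparative formation (add -er): 'smooth' -> 'smoother'.

smoother


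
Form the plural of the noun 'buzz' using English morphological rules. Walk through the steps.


Apply rule: Add -es (sibilant/fricative ending). 'buzz' becomes 'buzzes'.

buzzes


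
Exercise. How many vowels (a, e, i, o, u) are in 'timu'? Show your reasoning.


Vowels in 'timu': i, u = 2 vowels.

2


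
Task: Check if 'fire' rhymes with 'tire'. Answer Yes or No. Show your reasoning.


Rime (stressed vowel + following sounds) of 'fire': -ire = /aɪər/
Rime of 'tire': -ire = /aɪər/
/aɪər/ and /aɪər/ are the same ending sound, so the words rhyme.

Yes


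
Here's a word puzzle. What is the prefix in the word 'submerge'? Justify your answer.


The word 'submerge' = 'sub' (prefix) + 'merge' (root). The prefix is 'sub'.

sub


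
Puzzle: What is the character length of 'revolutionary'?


Spell out 'revolutionary' and number each letter: r(1), e(2), v(3), o(4), l(5), u(6), t(7), i(8), o(9), n(10), a(11), r(12), y(13). Total: 13 letters.

13


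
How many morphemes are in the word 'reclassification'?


Decomposition: re- (prefix) + class (root) + -ify (suffix) + -ation (suffix) = 4 morpheme(s)

4 morphemes


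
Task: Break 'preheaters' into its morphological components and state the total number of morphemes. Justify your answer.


Step 1: Identify prefix: 'pre' (meaning: before)
Step 2: Identify root: 'heat'
Step 3: Identify suffix(es): 'er, s'
Decomposition: pre- (prefix: before) + heat (root) + -er (suffix: one who) + -s (plural)
Total morphemes: 4

4 morphemes (pre- (prefix: before) + heat (root) + -er (suffix: one who) + -s (plural))


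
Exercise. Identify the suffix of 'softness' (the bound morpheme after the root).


The word 'softness' = 'soft' (root) + '-ness' (suffix). The suffix is '-ness'.

ness


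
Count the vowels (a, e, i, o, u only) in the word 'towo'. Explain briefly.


Vowels in 'towo': o, o = 2 vowels.

2


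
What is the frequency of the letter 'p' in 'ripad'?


Letter 'p' in 'ripad': found at position(s) 3 = 1 occurrence(s).

1


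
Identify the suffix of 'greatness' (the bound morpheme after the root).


The word 'greatness' = 'great' (root) + '-ness' (suffix). The suffix is '-ness'.

ness


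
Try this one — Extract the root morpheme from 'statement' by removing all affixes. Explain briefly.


Remove suffix '-ment' from 'statement' to get root 'state'.

state


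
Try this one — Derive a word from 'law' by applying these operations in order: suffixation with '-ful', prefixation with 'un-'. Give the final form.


Step 1: Add suffix '-ful' to 'law' = 'lawful'
Step 2: Add prefix 'un-' to 'lawful' = 'unlawful'

unlawful


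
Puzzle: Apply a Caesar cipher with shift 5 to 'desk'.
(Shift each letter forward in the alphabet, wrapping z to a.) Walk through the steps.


Shift each letter by 5: d -> i, e -> j, s -> x, k -> p. Result: 'ijxp'.

ijxp


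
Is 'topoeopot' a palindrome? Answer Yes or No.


Forward: 'topoeopot'
Reversed: 'topoeopot'
They are identical.

Yes


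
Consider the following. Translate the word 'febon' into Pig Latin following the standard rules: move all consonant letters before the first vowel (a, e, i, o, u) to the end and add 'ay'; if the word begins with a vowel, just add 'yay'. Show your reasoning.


'febon': move consonant cluster 'f' to end and add 'ay': 'ebonfay'.

ebonfay


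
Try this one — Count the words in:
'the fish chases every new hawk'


Split into words: the | fish | chases | every | new | hawk = 6 words.

6


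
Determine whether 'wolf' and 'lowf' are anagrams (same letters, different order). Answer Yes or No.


Sorted letters of 'wolf': 'flow'
Sorted letters of 'lowf': 'flow'
They match.

Yes


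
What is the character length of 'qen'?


Spell out 'qen' and number each letter: q(1), e(2), n(3). Total: 3 letters.

3


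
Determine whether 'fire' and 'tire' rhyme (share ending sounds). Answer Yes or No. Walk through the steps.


Rime (stressed vowel + following sounds) of 'fire': -ire = /aɪər/
Rime of 'tire': -ire = /aɪər/
/aɪər/ and /aɪər/ are the same ending sound, so the words rhyme.

Yes


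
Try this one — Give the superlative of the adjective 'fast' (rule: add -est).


Apply superlative formation (add -est): 'fast' -> 'fastest'.

fastest


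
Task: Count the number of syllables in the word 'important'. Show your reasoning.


Break 'important' into syllables: im-por-tant -> im | por | tant = 3 syllables

3 syllables


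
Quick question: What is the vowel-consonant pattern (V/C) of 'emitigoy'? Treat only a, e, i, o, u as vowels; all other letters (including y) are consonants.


Letter mapping: e = V, m = C, i = V, t = C, i = V, g = C, o = V, y = C.

VCVCVCVC


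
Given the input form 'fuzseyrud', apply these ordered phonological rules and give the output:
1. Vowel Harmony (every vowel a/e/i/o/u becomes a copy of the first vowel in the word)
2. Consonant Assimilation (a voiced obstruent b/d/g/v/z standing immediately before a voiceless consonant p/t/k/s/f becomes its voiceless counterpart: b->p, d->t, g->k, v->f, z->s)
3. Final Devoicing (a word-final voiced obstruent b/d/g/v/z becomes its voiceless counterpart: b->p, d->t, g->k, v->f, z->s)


Starting form: 'fuzseyrud'
Rule 1: Vowel Harmony: all vowels become 'u' (matching first vowel). 'fuzseyrud' -> 'fuzsuyrud'
Rule 2: Consonant Assimilation: voiced obstruent before voiceless consonant becomes voiceless ('zs' -> 'ss'). 'fuzsuyrud' -> 'fussuyrud'
Rule 3: Final Devoicing: word-final voiced obstruent 'd' becomes voiceless 't'. 'fussuyrud' -> 'fussuyrut'
Final form: 'fussuyrut'

fussuyrut


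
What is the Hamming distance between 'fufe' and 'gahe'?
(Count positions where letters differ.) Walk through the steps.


Alignment:
Position 1: 'f' vs 'g' = DIFFER
Position 2: 'u' vs 'a' = DIFFER
Position 3: 'f' vs 'h' = DIFFER
Position 4: 'e' vs 'e' = match
Total differences: 3

3


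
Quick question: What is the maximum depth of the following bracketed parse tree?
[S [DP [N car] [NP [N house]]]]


Count bracket nesting levels:
'[' at pos 0: depth = 1
'[' at pos 3: depth = 2
'[' at pos 7: depth = 3
'[' at pos 15: depth = 3
'[' at pos 19: depth = 4
Maximum depth reached: 4

4


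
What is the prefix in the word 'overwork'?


The word 'overwork' = 'over' (prefix) + 'work' (root). The prefix is 'over'.

over
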